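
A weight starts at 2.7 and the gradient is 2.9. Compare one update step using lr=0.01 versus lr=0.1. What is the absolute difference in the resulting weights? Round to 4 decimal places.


With lr=0.01: w_new = 2.7 - 0.01 * 2.9 = 2.671
With lr=0.1: w_new = 2.7 - 0.1 * 2.9 = 2.41
Absolute difference = |2.671 - 2.41|
= 0.2610

0.2610


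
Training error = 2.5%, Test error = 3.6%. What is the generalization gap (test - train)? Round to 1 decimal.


Generalization gap = test_error - train_error
= 3.6 - 2.5
= 1.1%
A small gap suggests good generalization.

1.1


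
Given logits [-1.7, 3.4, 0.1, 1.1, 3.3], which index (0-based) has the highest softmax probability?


Softmax is a monotonic transformation, so it preserves the argmax.
We need to find the index of the maximum logit.
Index 0: -1.7
Index 1: 3.4
Index 2: 0.1
Index 3: 1.1
Index 4: 3.3
Maximum logit = 3.4 at index 1

1


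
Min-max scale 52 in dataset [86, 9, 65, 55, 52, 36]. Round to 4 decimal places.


Min = 9, Max = 86
Range = 86 - 9 = 77
Scaled = (x - min) / (max - min)
= (52 - 9) / 77
= 43 / 77
= 0.5584

0.5584


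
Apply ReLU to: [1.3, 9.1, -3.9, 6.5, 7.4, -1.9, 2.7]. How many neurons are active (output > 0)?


ReLU(x) = max(0, x) for each element:
ReLU(1.3) = 1.3
ReLU(9.1) = 9.1
ReLU(-3.9) = 0
ReLU(6.5) = 6.5
ReLU(7.4) = 7.4
ReLU(-1.9) = 0
ReLU(2.7) = 2.7
Active neurons (>0): 5

5


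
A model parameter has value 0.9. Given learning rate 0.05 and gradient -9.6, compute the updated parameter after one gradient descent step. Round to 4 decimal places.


w_new = w_old - lr * gradient
= 0.9 - 0.05 * -9.6
= 0.9 - (-0.48)
= 1.3800

1.3800


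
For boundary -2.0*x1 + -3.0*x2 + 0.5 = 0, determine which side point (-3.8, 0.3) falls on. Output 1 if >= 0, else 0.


Compute -2.0 * -3.8 + -3.0 * 0.3 + 0.5
= 7.6 + -0.9 + 0.5
= 7.2
Since 7.2 >= 0, the point is on the positive side.

1


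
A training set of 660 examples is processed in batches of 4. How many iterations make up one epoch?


Iterations per epoch = dataset_size / batch_size
= 660 / 4
= 165

165


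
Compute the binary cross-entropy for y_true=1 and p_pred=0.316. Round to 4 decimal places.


For y=1: Loss = -log(p)
= -log(0.316)
= -(-1.152)
= 1.1520

1.1520


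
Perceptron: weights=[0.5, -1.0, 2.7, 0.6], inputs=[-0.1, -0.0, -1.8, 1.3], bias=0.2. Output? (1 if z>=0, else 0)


z = w . x + b
= 0.5*-0.1 + -1.0*-0.0 + 2.7*-1.8 + 0.6*1.3 + 0.2
= -0.05 + 0.0 + -4.86 + 0.78 + 0.2
= -4.13 + 0.2
= -3.93
Since z = -3.93 < 0, output = 0

0


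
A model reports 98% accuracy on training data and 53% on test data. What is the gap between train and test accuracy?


Gap = train_accuracy - test_accuracy
= 98 - 53
= 45%
This large gap strongly indicates overfitting.

45


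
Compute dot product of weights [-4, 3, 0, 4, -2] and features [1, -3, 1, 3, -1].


Element-wise products:
-4 * 1 = -4
3 * -3 = -9
0 * 1 = 0
4 * 3 = 12
-2 * -1 = 2
Sum = -4 + -9 + 0 + 12 + 2
= 1

1


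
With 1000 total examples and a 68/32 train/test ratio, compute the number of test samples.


Train samples = 1000 * 68% = 680
Test samples = 1000 - 680
= 320

320


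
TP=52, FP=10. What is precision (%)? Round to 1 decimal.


Precision = TP / (TP + FP) * 100
= 52 / (52 + 10)
= 52 / 62
= 0.8387
= 83.9%

83.9


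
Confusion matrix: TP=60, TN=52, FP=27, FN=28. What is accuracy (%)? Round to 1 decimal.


Accuracy = (TP + TN) / (TP + TN + FP + FN) * 100
= (60 + 52) / (60 + 52 + 27 + 28)
= 112 / 167
= 0.6707
= 67.1%

67.1


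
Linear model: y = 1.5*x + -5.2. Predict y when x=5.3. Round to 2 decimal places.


y = 1.5 * 5.3 + (-5.2)
= 7.95 + (-5.2)
= 2.75

2.75


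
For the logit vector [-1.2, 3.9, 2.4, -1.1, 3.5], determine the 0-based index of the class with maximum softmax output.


Softmax is a monotonic transformation, so it preserves the argmax.
We need to find the index of the maximum logit.
Index 0: -1.2
Index 1: 3.9
Index 2: 2.4
Index 3: -1.1
Index 4: 3.5
Maximum logit = 3.9 at index 1

1


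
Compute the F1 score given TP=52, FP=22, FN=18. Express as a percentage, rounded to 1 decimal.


Precision = TP / (TP + FP) = 52 / 74 = 0.7027
Recall = TP / (TP + FN) = 52 / 70 = 0.7429
F1 = 2 * P * R / (P + R)
= 2 * 0.7027 * 0.7429 / (0.7027 + 0.7429)
= 1.044 / 1.4456
= 0.7222
As percentage: 72.2%

72.2


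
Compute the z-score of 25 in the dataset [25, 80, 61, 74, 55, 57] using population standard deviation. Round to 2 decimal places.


Mean = (25 + 80 + 61 + 74 + 55 + 57) / 6 = 58.6667
Variance = sum((x_i - mean)^2) / n = 307.5556
Std = sqrt(307.5556) = 17.5373
Z = (x - mean) / std
= (25 - 58.6667) / 17.5373
= -33.6667 / 17.5373
= -1.92

-1.92


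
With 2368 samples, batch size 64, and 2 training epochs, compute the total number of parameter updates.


Iterations per epoch = 2368 / 64 = 37
Total updates = iterations_per_epoch * epochs
= 37 * 2
= 74

74


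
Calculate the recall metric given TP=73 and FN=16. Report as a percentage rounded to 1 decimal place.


Recall = TP / (TP + FN) * 100
= 73 / (73 + 16)
= 73 / 89
= 0.8202
= 82.0%

82.0


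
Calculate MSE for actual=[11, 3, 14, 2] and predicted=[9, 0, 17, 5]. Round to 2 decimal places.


Differences: [2, 3, -3, -3]
Squared errors: [4, 9, 9, 9]
Sum of squared errors = 31
MSE = 31 / 4 = 7.75

7.75


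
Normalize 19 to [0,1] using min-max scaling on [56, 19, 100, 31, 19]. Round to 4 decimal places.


Min = 19, Max = 100
Range = 100 - 19 = 81
Scaled = (x - min) / (max - min)
= (19 - 19) / 81
= 0 / 81
= 0.0000

0.0000


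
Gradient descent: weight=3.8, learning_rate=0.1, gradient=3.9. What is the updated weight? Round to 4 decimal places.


w_new = w_old - lr * gradient
= 3.8 - 0.1 * 3.9
= 3.8 - (0.39)
= 3.4100

3.4100


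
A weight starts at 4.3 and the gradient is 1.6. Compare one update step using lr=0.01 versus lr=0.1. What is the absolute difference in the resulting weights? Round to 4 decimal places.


With lr=0.01: w_new = 4.3 - 0.01 * 1.6 = 4.284
With lr=0.1: w_new = 4.3 - 0.1 * 1.6 = 4.14
Absolute difference = |4.284 - 4.14|
= 0.1440

0.1440


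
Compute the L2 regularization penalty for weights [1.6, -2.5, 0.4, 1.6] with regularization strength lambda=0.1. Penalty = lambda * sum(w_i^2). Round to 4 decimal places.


Squaring each weight:
1.6^2 = 2.56
(-2.5)^2 = 6.25
0.4^2 = 0.16
1.6^2 = 2.56
Sum of squares = 11.53
Penalty = 0.1 * 11.53 = 1.1530

1.1530


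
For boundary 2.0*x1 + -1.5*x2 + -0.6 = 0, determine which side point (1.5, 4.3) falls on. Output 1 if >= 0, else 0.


Compute 2.0 * 1.5 + -1.5 * 4.3 + -0.6
= 3.0 + -6.45 + -0.6
= -4.05
Since -4.05 < 0, the point is on the negative side.

0


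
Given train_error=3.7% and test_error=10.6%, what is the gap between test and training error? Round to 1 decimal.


Generalization gap = test_error - train_error
= 10.6 - 3.7
= 6.9%
A moderate gap.

6.9


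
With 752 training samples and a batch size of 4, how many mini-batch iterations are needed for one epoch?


Iterations per epoch = dataset_size / batch_size
= 752 / 4
= 188

188


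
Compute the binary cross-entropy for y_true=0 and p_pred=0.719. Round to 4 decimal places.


For y=0: Loss = -log(1-p)
= -log(1 - 0.719)
= -log(0.281)
= -(-1.2694)
= 1.2694

1.2694


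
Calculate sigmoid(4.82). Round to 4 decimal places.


sigmoid(z) = 1 / (1 + exp(-z))
exp(-(4.82)) = exp(-4.82) = 0.0081
1 + 0.0081 = 1.0081
1 / 1.0081 = 0.9920

0.9920


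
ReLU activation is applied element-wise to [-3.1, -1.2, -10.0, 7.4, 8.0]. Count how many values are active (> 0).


ReLU(x) = max(0, x) for each element:
ReLU(-3.1) = 0
ReLU(-1.2) = 0
ReLU(-10.0) = 0
ReLU(7.4) = 7.4
ReLU(8.0) = 8.0
Active neurons (>0): 2

2


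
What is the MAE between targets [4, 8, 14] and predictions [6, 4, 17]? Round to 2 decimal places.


Absolute errors: [2, 4, 3]
Sum of absolute errors = 9
MAE = 9 / 3 = 3.00

3.00


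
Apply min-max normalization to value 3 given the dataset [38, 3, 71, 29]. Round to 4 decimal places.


Min = 3, Max = 71
Range = 71 - 3 = 68
Scaled = (x - min) / (max - min)
= (3 - 3) / 68
= 0 / 68
= 0.0000

0.0000


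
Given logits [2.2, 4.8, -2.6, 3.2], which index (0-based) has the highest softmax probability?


Softmax is a monotonic transformation, so it preserves the argmax.
We need to find the index of the maximum logit.
Index 0: 2.2
Index 1: 4.8
Index 2: -2.6
Index 3: 3.2
Maximum logit = 4.8 at index 1

1


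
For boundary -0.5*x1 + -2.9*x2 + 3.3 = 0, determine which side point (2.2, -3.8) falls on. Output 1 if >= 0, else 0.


Compute -0.5 * 2.2 + -2.9 * -3.8 + 3.3
= -1.1 + 11.02 + 3.3
= 13.22
Since 13.22 >= 0, the point is on the positive side.

1


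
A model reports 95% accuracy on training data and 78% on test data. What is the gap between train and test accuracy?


Gap = train_accuracy - test_accuracy
= 95 - 78
= 17%
This gap suggests the model is overfitting.

17


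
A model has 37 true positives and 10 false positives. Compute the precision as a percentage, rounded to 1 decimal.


Precision = TP / (TP + FP) * 100
= 37 / (37 + 10)
= 37 / 47
= 0.7872
= 78.7%

78.7


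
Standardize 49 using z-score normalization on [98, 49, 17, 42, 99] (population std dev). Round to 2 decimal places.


Mean = (98 + 49 + 17 + 42 + 99) / 5 = 61.0
Variance = sum((x_i - mean)^2) / n = 1050.8
Std = sqrt(1050.8) = 32.416
Z = (x - mean) / std
= (49 - 61.0) / 32.416
= -12.0 / 32.416
= -0.37

-0.37


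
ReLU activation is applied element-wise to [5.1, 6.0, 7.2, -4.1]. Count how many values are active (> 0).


ReLU(x) = max(0, x) for each element:
ReLU(5.1) = 5.1
ReLU(6.0) = 6.0
ReLU(7.2) = 7.2
ReLU(-4.1) = 0
Active neurons (>0): 3

3


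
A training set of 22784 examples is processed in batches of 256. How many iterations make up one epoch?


Iterations per epoch = dataset_size / batch_size
= 22784 / 256
= 89

89


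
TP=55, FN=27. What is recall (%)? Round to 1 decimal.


Recall = TP / (TP + FN) * 100
= 55 / (55 + 27)
= 55 / 82
= 0.6707
= 67.1%

67.1


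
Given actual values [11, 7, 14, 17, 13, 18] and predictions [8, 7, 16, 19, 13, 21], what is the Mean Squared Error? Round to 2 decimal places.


Differences: [3, 0, -2, -2, 0, -3]
Squared errors: [9, 0, 4, 4, 0, 9]
Sum of squared errors = 26
MSE = 26 / 6 = 4.33

4.33


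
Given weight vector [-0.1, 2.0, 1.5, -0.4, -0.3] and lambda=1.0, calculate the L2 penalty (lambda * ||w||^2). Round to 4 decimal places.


Squaring each weight:
(-0.1)^2 = 0.01
2.0^2 = 4.0
1.5^2 = 2.25
(-0.4)^2 = 0.16
(-0.3)^2 = 0.09
Sum of squares = 6.51
Penalty = 1.0 * 6.51 = 6.5100

6.5100


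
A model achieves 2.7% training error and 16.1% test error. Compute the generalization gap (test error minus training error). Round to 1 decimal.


Generalization gap = test_error - train_error
= 16.1 - 2.7
= 13.4%
A large gap suggests overfitting.

13.4


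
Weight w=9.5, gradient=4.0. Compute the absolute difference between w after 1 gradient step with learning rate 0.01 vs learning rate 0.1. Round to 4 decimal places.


With lr=0.01: w_new = 9.5 - 0.01 * 4.0 = 9.46
With lr=0.1: w_new = 9.5 - 0.1 * 4.0 = 9.1
Absolute difference = |9.46 - 9.1|
= 0.3600

0.3600


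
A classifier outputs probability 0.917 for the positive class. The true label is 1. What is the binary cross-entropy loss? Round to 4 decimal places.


For y=1: Loss = -log(p)
= -log(0.917)
= -(-0.0866)
= 0.0866

0.0866


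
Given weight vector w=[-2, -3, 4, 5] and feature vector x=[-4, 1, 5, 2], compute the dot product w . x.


Element-wise products:
-2 * -4 = 8
-3 * 1 = -3
4 * 5 = 20
5 * 2 = 10
Sum = 8 + -3 + 20 + 10
= 35

35


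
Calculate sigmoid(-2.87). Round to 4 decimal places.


sigmoid(z) = 1 / (1 + exp(-z))
exp(-(-2.87)) = exp(2.87) = 17.637
1 + 17.637 = 18.637
1 / 18.637 = 0.0537

0.0537


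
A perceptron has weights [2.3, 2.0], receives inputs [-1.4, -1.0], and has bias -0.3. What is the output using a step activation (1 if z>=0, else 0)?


z = w . x + b
= 2.3*-1.4 + 2.0*-1.0 + -0.3
= -3.22 + -2.0 + -0.3
= -5.22 + -0.3
= -5.52
Since z = -5.52 < 0, output = 0

0


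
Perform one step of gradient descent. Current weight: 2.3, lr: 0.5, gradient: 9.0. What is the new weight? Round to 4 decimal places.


w_new = w_old - lr * gradient
= 2.3 - 0.5 * 9.0
= 2.3 - (4.5)
= -2.2000

-2.2000


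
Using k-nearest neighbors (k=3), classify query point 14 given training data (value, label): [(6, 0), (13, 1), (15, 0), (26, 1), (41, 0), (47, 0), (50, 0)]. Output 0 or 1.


Distances from query 14:
Point 15 (class 0): distance = 1
Point 13 (class 1): distance = 1
Point 6 (class 0): distance = 8
K=3 nearest neighbors: classes = [0, 1, 0]
Votes for class 1: 1 / 3
Majority vote => class 0

0


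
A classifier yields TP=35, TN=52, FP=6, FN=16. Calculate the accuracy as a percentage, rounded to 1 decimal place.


Accuracy = (TP + TN) / (TP + TN + FP + FN) * 100
= (35 + 52) / (35 + 52 + 6 + 16)
= 87 / 109
= 0.7982
= 79.8%

79.8


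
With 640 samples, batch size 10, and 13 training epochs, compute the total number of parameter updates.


Iterations per epoch = 640 / 10 = 64
Total updates = iterations_per_epoch * epochs
= 64 * 13
= 832

832


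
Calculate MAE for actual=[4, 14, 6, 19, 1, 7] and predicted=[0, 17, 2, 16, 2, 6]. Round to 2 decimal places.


Absolute errors: [4, 3, 4, 3, 1, 1]
Sum of absolute errors = 16
MAE = 16 / 6 = 2.67

2.67


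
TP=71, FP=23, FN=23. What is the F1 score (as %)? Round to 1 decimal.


Precision = TP / (TP + FP) = 71 / 94 = 0.7553
Recall = TP / (TP + FN) = 71 / 94 = 0.7553
F1 = 2 * P * R / (P + R)
= 2 * 0.7553 * 0.7553 / (0.7553 + 0.7553)
= 1.141 / 1.5106
= 0.7553
As percentage: 75.5%

75.5


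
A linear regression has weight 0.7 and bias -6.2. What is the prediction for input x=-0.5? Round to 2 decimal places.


y = 0.7 * -0.5 + (-6.2)
= -0.35 + (-6.2)
= -6.55

-6.55


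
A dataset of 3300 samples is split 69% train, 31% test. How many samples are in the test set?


Train samples = 3300 * 69% = 2277
Test samples = 3300 - 2277
= 1023

1023


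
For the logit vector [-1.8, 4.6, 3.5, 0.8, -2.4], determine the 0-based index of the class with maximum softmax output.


Softmax is a monotonic transformation, so it preserves the argmax.
We need to find the index of the maximum logit.
Index 0: -1.8
Index 1: 4.6
Index 2: 3.5
Index 3: 0.8
Index 4: -2.4
Maximum logit = 4.6 at index 1

1


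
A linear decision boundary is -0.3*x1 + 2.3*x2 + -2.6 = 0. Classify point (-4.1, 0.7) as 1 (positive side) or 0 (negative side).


Compute -0.3 * -4.1 + 2.3 * 0.7 + -2.6
= 1.23 + 1.61 + -2.6
= 0.24
Since 0.24 >= 0, the point is on the positive side.

1


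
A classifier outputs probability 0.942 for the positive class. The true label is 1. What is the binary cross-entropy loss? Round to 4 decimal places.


For y=1: Loss = -log(p)
= -log(0.942)
= -(-0.0598)
= 0.0598

0.0598


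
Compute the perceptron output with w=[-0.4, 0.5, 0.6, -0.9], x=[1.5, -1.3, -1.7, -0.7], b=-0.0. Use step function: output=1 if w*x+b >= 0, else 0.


z = w . x + b
= -0.4*1.5 + 0.5*-1.3 + 0.6*-1.7 + -0.9*-0.7 + -0.0
= -0.6 + -0.65 + -1.02 + 0.63 + -0.0
= -1.64 + -0.0
= -1.64
Since z = -1.64 < 0, output = 0

0


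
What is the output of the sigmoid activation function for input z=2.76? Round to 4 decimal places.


sigmoid(z) = 1 / (1 + exp(-z))
exp(-(2.76)) = exp(-2.76) = 0.0633
1 + 0.0633 = 1.0633
1 / 1.0633 = 0.9405

0.9405


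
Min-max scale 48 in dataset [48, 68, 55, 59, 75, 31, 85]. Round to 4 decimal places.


Min = 31, Max = 85
Range = 85 - 31 = 54
Scaled = (x - min) / (max - min)
= (48 - 31) / 54
= 17 / 54
= 0.3148

0.3148


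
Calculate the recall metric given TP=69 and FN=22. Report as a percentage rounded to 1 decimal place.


Recall = TP / (TP + FN) * 100
= 69 / (69 + 22)
= 69 / 91
= 0.7582
= 75.8%

75.8


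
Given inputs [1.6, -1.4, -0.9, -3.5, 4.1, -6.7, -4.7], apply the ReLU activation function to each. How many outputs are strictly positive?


ReLU(x) = max(0, x) for each element:
ReLU(1.6) = 1.6
ReLU(-1.4) = 0
ReLU(-0.9) = 0
ReLU(-3.5) = 0
ReLU(4.1) = 4.1
ReLU(-6.7) = 0
ReLU(-4.7) = 0
Active neurons (>0): 2

2


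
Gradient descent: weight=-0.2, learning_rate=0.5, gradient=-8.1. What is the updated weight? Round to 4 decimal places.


w_new = w_old - lr * gradient
= -0.2 - 0.5 * -8.1
= -0.2 - (-4.05)
= 3.8500

3.8500


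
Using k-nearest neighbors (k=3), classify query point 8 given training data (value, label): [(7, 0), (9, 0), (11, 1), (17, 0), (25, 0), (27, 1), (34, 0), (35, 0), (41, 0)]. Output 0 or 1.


Distances from query 8:
Point 7 (class 0): distance = 1
Point 9 (class 0): distance = 1
Point 11 (class 1): distance = 3
K=3 nearest neighbors: classes = [0, 0, 1]
Votes for class 1: 1 / 3
Majority vote => class 0

0


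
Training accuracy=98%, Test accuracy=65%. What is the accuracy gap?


Gap = train_accuracy - test_accuracy
= 98 - 65
= 33%
This large gap strongly indicates overfitting.

33


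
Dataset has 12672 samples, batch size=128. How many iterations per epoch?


Iterations per epoch = dataset_size / batch_size
= 12672 / 128
= 99

99


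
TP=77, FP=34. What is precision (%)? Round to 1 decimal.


Precision = TP / (TP + FP) * 100
= 77 / (77 + 34)
= 77 / 111
= 0.6937
= 69.4%

69.4


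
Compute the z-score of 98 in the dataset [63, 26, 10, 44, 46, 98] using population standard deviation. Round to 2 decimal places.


Mean = (63 + 26 + 10 + 44 + 46 + 98) / 6 = 47.8333
Variance = sum((x_i - mean)^2) / n = 778.8056
Std = sqrt(778.8056) = 27.9071
Z = (x - mean) / std
= (98 - 47.8333) / 27.9071
= 50.1667 / 27.9071
= 1.80

1.80


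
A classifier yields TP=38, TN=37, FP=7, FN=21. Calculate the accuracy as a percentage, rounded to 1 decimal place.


Accuracy = (TP + TN) / (TP + TN + FP + FN) * 100
= (38 + 37) / (38 + 37 + 7 + 21)
= 75 / 103
= 0.7282
= 72.8%

72.8


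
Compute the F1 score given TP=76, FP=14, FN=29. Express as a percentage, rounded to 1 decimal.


Precision = TP / (TP + FP) = 76 / 90 = 0.8444
Recall = TP / (TP + FN) = 76 / 105 = 0.7238
F1 = 2 * P * R / (P + R)
= 2 * 0.8444 * 0.7238 / (0.8444 + 0.7238)
= 1.2224 / 1.5683
= 0.7795
As percentage: 77.9%

77.9


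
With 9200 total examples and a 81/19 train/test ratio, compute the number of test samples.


Train samples = 9200 * 81% = 7452
Test samples = 9200 - 7452
= 1748

1748


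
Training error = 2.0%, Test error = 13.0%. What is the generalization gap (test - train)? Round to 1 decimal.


Generalization gap = test_error - train_error
= 13.0 - 2.0
= 11.0%
A large gap suggests overfitting.

11.0


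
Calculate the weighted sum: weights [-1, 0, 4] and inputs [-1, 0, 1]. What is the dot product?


Element-wise products:
-1 * -1 = 1
0 * 0 = 0
4 * 1 = 4
Sum = 1 + 0 + 4
= 5

5


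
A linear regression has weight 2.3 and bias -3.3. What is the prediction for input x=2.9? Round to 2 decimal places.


y = 2.3 * 2.9 + (-3.3)
= 6.67 + (-3.3)
= 3.37

3.37


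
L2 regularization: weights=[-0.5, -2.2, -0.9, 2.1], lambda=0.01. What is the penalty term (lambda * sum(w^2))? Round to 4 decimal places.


Squaring each weight:
(-0.5)^2 = 0.25
(-2.2)^2 = 4.84
(-0.9)^2 = 0.81
2.1^2 = 4.41
Sum of squares = 10.31
Penalty = 0.01 * 10.31 = 0.1031

0.1031


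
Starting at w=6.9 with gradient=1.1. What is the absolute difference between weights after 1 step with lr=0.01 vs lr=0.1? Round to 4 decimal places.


With lr=0.01: w_new = 6.9 - 0.01 * 1.1 = 6.889
With lr=0.1: w_new = 6.9 - 0.1 * 1.1 = 6.79
Absolute difference = |6.889 - 6.79|
= 0.0990

0.0990


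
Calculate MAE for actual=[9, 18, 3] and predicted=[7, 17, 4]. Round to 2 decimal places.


Absolute errors: [2, 1, 1]
Sum of absolute errors = 4
MAE = 4 / 3 = 1.33

1.33


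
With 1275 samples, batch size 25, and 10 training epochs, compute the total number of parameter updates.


Iterations per epoch = 1275 / 25 = 51
Total updates = iterations_per_epoch * epochs
= 51 * 10
= 510

510


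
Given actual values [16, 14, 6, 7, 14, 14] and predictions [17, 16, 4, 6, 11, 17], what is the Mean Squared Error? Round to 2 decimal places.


Differences: [-1, -2, 2, 1, 3, -3]
Squared errors: [1, 4, 4, 1, 9, 9]
Sum of squared errors = 28
MSE = 28 / 6 = 4.67

4.67


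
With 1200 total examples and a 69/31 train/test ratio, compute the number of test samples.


Train samples = 1200 * 69% = 828
Test samples = 1200 - 828
= 372

372


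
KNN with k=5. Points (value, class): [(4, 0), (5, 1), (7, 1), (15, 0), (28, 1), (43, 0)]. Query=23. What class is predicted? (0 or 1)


Distances from query 23:
Point 28 (class 1): distance = 5
Point 15 (class 0): distance = 8
Point 7 (class 1): distance = 16
Point 5 (class 1): distance = 18
Point 4 (class 0): distance = 19
K=5 nearest neighbors: classes = [1, 0, 1, 1, 0]
Votes for class 1: 3 / 5
Majority vote => class 1

1


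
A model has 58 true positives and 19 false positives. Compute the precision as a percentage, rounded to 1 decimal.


Precision = TP / (TP + FP) * 100
= 58 / (58 + 19)
= 58 / 77
= 0.7532
= 75.3%

75.3


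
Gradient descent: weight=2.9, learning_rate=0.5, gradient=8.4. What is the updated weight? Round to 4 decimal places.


w_new = w_old - lr * gradient
= 2.9 - 0.5 * 8.4
= 2.9 - (4.2)
= -1.3000

-1.3000


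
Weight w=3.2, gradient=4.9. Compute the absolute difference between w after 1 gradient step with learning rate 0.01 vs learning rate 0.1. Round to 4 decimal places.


With lr=0.01: w_new = 3.2 - 0.01 * 4.9 = 3.151
With lr=0.1: w_new = 3.2 - 0.1 * 4.9 = 2.71
Absolute difference = |3.151 - 2.71|
= 0.4410

0.4410


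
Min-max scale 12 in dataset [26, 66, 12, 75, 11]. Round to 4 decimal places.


Min = 11, Max = 75
Range = 75 - 11 = 64
Scaled = (x - min) / (max - min)
= (12 - 11) / 64
= 1 / 64
= 0.0156

0.0156


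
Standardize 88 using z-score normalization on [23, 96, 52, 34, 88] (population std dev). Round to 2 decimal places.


Mean = (23 + 96 + 52 + 34 + 88) / 5 = 58.6
Variance = sum((x_i - mean)^2) / n = 835.84
Std = sqrt(835.84) = 28.9109
Z = (x - mean) / std
= (88 - 58.6) / 28.9109
= 29.4 / 28.9109
= 1.02

1.02


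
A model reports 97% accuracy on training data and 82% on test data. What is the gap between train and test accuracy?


Gap = train_accuracy - test_accuracy
= 97 - 82
= 15%
This gap suggests the model is overfitting.

15


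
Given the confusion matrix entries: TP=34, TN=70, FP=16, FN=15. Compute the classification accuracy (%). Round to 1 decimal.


Accuracy = (TP + TN) / (TP + TN + FP + FN) * 100
= (34 + 70) / (34 + 70 + 16 + 15)
= 104 / 135
= 0.7704
= 77.0%

77.0


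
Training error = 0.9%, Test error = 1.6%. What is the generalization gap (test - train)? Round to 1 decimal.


Generalization gap = test_error - train_error
= 1.6 - 0.9
= 0.7%
A small gap suggests good generalization.

0.7


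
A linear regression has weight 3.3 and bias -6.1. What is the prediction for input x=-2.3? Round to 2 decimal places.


y = 3.3 * -2.3 + (-6.1)
= -7.59 + (-6.1)
= -13.69

-13.69


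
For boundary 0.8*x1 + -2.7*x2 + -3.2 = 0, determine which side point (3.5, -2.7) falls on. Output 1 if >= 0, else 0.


Compute 0.8 * 3.5 + -2.7 * -2.7 + -3.2
= 2.8 + 7.29 + -3.2
= 6.89
Since 6.89 >= 0, the point is on the positive side.

1


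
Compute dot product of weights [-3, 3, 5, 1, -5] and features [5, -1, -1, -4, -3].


Element-wise products:
-3 * 5 = -15
3 * -1 = -3
5 * -1 = -5
1 * -4 = -4
-5 * -3 = 15
Sum = -15 + -3 + -5 + -4 + 15
= -12

-12


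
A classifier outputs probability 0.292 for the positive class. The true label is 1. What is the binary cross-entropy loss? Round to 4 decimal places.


For y=1: Loss = -log(p)
= -log(0.292)
= -(-1.231)
= 1.2310

1.2310


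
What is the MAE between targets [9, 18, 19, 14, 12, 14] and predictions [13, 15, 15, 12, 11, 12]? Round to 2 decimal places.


Absolute errors: [4, 3, 4, 2, 1, 2]
Sum of absolute errors = 16
MAE = 16 / 6 = 2.67

2.67


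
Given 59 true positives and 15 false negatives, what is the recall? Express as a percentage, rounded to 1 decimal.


Recall = TP / (TP + FN) * 100
= 59 / (59 + 15)
= 59 / 74
= 0.7973
= 79.7%

79.7


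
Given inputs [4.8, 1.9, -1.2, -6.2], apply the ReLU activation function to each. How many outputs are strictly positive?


ReLU(x) = max(0, x) for each element:
ReLU(4.8) = 4.8
ReLU(1.9) = 1.9
ReLU(-1.2) = 0
ReLU(-6.2) = 0
Active neurons (>0): 2

2


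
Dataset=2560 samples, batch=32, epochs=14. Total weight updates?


Iterations per epoch = 2560 / 32 = 80
Total updates = iterations_per_epoch * epochs
= 80 * 14
= 1120

1120


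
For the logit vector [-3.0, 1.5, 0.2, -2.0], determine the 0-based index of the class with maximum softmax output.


Softmax is a monotonic transformation, so it preserves the argmax.
We need to find the index of the maximum logit.
Index 0: -3.0
Index 1: 1.5
Index 2: 0.2
Index 3: -2.0
Maximum logit = 1.5 at index 1

1


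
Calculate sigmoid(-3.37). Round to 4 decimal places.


sigmoid(z) = 1 / (1 + exp(-z))
exp(-(-3.37)) = exp(3.37) = 29.0785
1 + 29.0785 = 30.0785
1 / 30.0785 = 0.0332

0.0332


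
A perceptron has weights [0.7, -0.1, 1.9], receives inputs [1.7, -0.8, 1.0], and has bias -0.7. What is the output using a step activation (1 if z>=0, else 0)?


z = w . x + b
= 0.7*1.7 + -0.1*-0.8 + 1.9*1.0 + -0.7
= 1.19 + 0.08 + 1.9 + -0.7
= 3.17 + -0.7
= 2.47
Since z = 2.47 >= 0, output = 1

1


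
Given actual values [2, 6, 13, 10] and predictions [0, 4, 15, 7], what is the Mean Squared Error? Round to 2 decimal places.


Differences: [2, 2, -2, 3]
Squared errors: [4, 4, 4, 9]
Sum of squared errors = 21
MSE = 21 / 4 = 5.25

5.25


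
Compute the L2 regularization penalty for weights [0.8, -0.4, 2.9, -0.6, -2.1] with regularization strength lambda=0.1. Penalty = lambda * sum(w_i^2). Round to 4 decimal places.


Squaring each weight:
0.8^2 = 0.64
(-0.4)^2 = 0.16
2.9^2 = 8.41
(-0.6)^2 = 0.36
(-2.1)^2 = 4.41
Sum of squares = 13.98
Penalty = 0.1 * 13.98 = 1.3980

1.3980


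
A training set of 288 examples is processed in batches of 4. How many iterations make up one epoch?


Iterations per epoch = dataset_size / batch_size
= 288 / 4
= 72

72


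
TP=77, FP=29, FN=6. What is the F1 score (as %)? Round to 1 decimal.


Precision = TP / (TP + FP) = 77 / 106 = 0.7264
Recall = TP / (TP + FN) = 77 / 83 = 0.9277
F1 = 2 * P * R / (P + R)
= 2 * 0.7264 * 0.9277 / (0.7264 + 0.9277)
= 1.3478 / 1.6541
= 0.8148
As percentage: 81.5%

81.5


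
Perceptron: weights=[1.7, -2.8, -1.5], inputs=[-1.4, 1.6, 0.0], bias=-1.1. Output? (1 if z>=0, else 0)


z = w . x + b
= 1.7*-1.4 + -2.8*1.6 + -1.5*0.0 + -1.1
= -2.38 + -4.48 + -0.0 + -1.1
= -6.86 + -1.1
= -7.96
Since z = -7.96 < 0, output = 0

0


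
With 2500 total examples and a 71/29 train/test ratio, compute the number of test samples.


Train samples = 2500 * 71% = 1775
Test samples = 2500 - 1775
= 725

725


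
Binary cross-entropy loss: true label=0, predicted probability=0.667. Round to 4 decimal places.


For y=0: Loss = -log(1-p)
= -log(1 - 0.667)
= -log(0.333)
= -(-1.0996)
= 1.0996

1.0996


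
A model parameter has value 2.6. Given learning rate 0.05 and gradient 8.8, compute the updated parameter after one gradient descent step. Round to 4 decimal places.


w_new = w_old - lr * gradient
= 2.6 - 0.05 * 8.8
= 2.6 - (0.44)
= 2.1600

2.1600


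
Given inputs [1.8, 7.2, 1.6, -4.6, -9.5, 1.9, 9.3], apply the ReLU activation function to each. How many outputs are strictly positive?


ReLU(x) = max(0, x) for each element:
ReLU(1.8) = 1.8
ReLU(7.2) = 7.2
ReLU(1.6) = 1.6
ReLU(-4.6) = 0
ReLU(-9.5) = 0
ReLU(1.9) = 1.9
ReLU(9.3) = 9.3
Active neurons (>0): 5

5


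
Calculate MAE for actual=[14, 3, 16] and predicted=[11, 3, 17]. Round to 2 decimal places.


Absolute errors: [3, 0, 1]
Sum of absolute errors = 4
MAE = 4 / 3 = 1.33

1.33


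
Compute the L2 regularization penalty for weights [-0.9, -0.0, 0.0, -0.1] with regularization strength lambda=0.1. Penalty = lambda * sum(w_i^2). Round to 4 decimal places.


Squaring each weight:
(-0.9)^2 = 0.81
(-0.0)^2 = 0.0
0.0^2 = 0.0
(-0.1)^2 = 0.01
Sum of squares = 0.82
Penalty = 0.1 * 0.82 = 0.0820

0.0820


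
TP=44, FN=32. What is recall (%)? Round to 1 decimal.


Recall = TP / (TP + FN) * 100
= 44 / (44 + 32)
= 44 / 76
= 0.5789
= 57.9%

57.9


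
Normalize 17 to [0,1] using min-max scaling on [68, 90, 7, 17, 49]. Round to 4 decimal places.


Min = 7, Max = 90
Range = 90 - 7 = 83
Scaled = (x - min) / (max - min)
= (17 - 7) / 83
= 10 / 83
= 0.1205

0.1205


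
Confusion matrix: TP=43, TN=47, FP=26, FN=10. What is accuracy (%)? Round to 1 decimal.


Accuracy = (TP + TN) / (TP + TN + FP + FN) * 100
= (43 + 47) / (43 + 47 + 26 + 10)
= 90 / 126
= 0.7143
= 71.4%

71.4


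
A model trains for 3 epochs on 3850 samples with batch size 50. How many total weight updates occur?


Iterations per epoch = 3850 / 50 = 77
Total updates = iterations_per_epoch * epochs
= 77 * 3
= 231

231


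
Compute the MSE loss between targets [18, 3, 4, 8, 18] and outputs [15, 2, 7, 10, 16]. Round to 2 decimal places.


Differences: [3, 1, -3, -2, 2]
Squared errors: [9, 1, 9, 4, 4]
Sum of squared errors = 27
MSE = 27 / 5 = 5.40

5.40


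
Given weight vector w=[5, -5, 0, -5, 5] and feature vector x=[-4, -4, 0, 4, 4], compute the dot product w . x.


Element-wise products:
5 * -4 = -20
-5 * -4 = 20
0 * 0 = 0
-5 * 4 = -20
5 * 4 = 20
Sum = -20 + 20 + 0 + -20 + 20
= 0

0


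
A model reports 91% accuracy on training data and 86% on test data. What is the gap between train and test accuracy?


Gap = train_accuracy - test_accuracy
= 91 - 86
= 5%
This moderate gap may indicate mild overfitting.

5


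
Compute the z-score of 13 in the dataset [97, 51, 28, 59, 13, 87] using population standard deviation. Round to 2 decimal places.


Mean = (97 + 51 + 28 + 59 + 13 + 87) / 6 = 55.8333
Variance = sum((x_i - mean)^2) / n = 884.8056
Std = sqrt(884.8056) = 29.7457
Z = (x - mean) / std
= (13 - 55.8333) / 29.7457
= -42.8333 / 29.7457
= -1.44

-1.44


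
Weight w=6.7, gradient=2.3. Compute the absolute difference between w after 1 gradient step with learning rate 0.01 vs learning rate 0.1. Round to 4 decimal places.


With lr=0.01: w_new = 6.7 - 0.01 * 2.3 = 6.677
With lr=0.1: w_new = 6.7 - 0.1 * 2.3 = 6.47
Absolute difference = |6.677 - 6.47|
= 0.2070

0.2070


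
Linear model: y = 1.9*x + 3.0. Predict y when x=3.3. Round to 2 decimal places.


y = 1.9 * 3.3 + (3.0)
= 6.27 + (3.0)
= 9.27

9.27


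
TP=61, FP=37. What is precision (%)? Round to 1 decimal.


Precision = TP / (TP + FP) * 100
= 61 / (61 + 37)
= 61 / 98
= 0.6224
= 62.2%

62.2


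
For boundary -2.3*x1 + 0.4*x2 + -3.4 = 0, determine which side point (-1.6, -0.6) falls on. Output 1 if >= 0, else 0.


Compute -2.3 * -1.6 + 0.4 * -0.6 + -3.4
= 3.68 + -0.24 + -3.4
= 0.04
Since 0.04 >= 0, the point is on the positive side.

1


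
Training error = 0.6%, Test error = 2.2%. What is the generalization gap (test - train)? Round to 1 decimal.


Generalization gap = test_error - train_error
= 2.2 - 0.6
= 1.6%
A small gap suggests good generalization.

1.6


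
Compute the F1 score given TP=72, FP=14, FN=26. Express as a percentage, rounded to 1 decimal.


Precision = TP / (TP + FP) = 72 / 86 = 0.8372
Recall = TP / (TP + FN) = 72 / 98 = 0.7347
F1 = 2 * P * R / (P + R)
= 2 * 0.8372 * 0.7347 / (0.8372 + 0.7347)
= 1.2302 / 1.5719
= 0.7826
As percentage: 78.3%

78.3


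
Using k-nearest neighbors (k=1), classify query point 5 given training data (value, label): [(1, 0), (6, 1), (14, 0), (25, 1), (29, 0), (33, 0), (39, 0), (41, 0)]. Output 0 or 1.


Distances from query 5:
Point 6 (class 1): distance = 1
K=1 nearest neighbors: classes = [1]
Votes for class 1: 1 / 1
Majority vote => class 1

1


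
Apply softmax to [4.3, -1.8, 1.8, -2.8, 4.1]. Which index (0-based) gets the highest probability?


Softmax is a monotonic transformation, so it preserves the argmax.
We need to find the index of the maximum logit.
Index 0: 4.3
Index 1: -1.8
Index 2: 1.8
Index 3: -2.8
Index 4: 4.1
Maximum logit = 4.3 at index 0

0


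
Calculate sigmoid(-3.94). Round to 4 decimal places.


sigmoid(z) = 1 / (1 + exp(-z))
exp(-(-3.94)) = exp(3.94) = 51.4186
1 + 51.4186 = 52.4186
1 / 52.4186 = 0.0191

0.0191


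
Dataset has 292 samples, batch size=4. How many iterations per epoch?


Iterations per epoch = dataset_size / batch_size
= 292 / 4
= 73

73


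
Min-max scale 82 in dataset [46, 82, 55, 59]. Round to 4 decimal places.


Min = 46, Max = 82
Range = 82 - 46 = 36
Scaled = (x - min) / (max - min)
= (82 - 46) / 36
= 36 / 36
= 1.0000

1.0000


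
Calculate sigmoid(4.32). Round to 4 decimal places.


sigmoid(z) = 1 / (1 + exp(-z))
exp(-(4.32)) = exp(-4.32) = 0.0133
1 + 0.0133 = 1.0133
1 / 1.0133 = 0.9869

0.9869


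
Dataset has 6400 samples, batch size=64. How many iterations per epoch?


Iterations per epoch = dataset_size / batch_size
= 6400 / 64
= 100

100


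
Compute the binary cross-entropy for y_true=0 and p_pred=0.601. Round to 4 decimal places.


For y=0: Loss = -log(1-p)
= -log(1 - 0.601)
= -log(0.399)
= -(-0.9188)
= 0.9188

0.9188


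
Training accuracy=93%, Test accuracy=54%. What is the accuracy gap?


Gap = train_accuracy - test_accuracy
= 93 - 54
= 39%
This large gap strongly indicates overfitting.

39


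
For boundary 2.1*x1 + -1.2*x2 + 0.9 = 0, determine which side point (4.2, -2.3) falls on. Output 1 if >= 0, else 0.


Compute 2.1 * 4.2 + -1.2 * -2.3 + 0.9
= 8.82 + 2.76 + 0.9
= 12.48
Since 12.48 >= 0, the point is on the positive side.

1


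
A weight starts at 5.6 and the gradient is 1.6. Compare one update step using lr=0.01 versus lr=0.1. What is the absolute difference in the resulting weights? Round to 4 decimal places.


With lr=0.01: w_new = 5.6 - 0.01 * 1.6 = 5.584
With lr=0.1: w_new = 5.6 - 0.1 * 1.6 = 5.44
Absolute difference = |5.584 - 5.44|
= 0.1440

0.1440


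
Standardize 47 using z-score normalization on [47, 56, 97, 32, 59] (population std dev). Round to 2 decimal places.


Mean = (47 + 56 + 97 + 32 + 59) / 5 = 58.2
Variance = sum((x_i - mean)^2) / n = 464.56
Std = sqrt(464.56) = 21.5537
Z = (x - mean) / std
= (47 - 58.2) / 21.5537
= -11.2 / 21.5537
= -0.52

-0.52


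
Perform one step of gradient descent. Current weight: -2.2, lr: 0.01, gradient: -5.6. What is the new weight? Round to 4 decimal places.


w_new = w_old - lr * gradient
= -2.2 - 0.01 * -5.6
= -2.2 - (-0.056)
= -2.1440

-2.1440


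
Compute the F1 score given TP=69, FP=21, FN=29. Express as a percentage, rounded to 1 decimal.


Precision = TP / (TP + FP) = 69 / 90 = 0.7667
Recall = TP / (TP + FN) = 69 / 98 = 0.7041
F1 = 2 * P * R / (P + R)
= 2 * 0.7667 * 0.7041 / (0.7667 + 0.7041)
= 1.0796 / 1.4707
= 0.734
As percentage: 73.4%

73.4


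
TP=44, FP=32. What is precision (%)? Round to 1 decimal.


Precision = TP / (TP + FP) * 100
= 44 / (44 + 32)
= 44 / 76
= 0.5789
= 57.9%

57.9


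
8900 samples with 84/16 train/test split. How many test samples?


Train samples = 8900 * 84% = 7476
Test samples = 8900 - 7476
= 1424

1424


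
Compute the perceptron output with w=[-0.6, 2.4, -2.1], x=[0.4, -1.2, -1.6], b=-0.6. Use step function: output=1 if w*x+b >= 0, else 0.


z = w . x + b
= -0.6*0.4 + 2.4*-1.2 + -2.1*-1.6 + -0.6
= -0.24 + -2.88 + 3.36 + -0.6
= 0.24 + -0.6
= -0.36
Since z = -0.36 < 0, output = 0

0


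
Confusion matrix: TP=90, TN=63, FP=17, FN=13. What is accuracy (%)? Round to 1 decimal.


Accuracy = (TP + TN) / (TP + TN + FP + FN) * 100
= (90 + 63) / (90 + 63 + 17 + 13)
= 153 / 183
= 0.8361
= 83.6%

83.6


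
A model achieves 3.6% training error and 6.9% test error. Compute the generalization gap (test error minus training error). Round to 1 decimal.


Generalization gap = test_error - train_error
= 6.9 - 3.6
= 3.3%
A moderate gap.

3.3


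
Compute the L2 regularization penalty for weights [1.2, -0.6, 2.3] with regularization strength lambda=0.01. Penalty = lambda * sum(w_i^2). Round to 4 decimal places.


Squaring each weight:
1.2^2 = 1.44
(-0.6)^2 = 0.36
2.3^2 = 5.29
Sum of squares = 7.09
Penalty = 0.01 * 7.09 = 0.0709

0.0709


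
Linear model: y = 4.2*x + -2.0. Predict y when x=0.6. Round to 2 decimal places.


y = 4.2 * 0.6 + (-2.0)
= 2.52 + (-2.0)
= 0.52

0.52


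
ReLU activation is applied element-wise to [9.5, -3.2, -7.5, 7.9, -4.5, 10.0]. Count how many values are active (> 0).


ReLU(x) = max(0, x) for each element:
ReLU(9.5) = 9.5
ReLU(-3.2) = 0
ReLU(-7.5) = 0
ReLU(7.9) = 7.9
ReLU(-4.5) = 0
ReLU(10.0) = 10.0
Active neurons (>0): 3

3


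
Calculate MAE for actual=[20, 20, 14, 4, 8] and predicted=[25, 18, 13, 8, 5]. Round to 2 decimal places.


Absolute errors: [5, 2, 1, 4, 3]
Sum of absolute errors = 15
MAE = 15 / 5 = 3.00

3.00


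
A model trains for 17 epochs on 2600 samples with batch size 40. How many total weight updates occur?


Iterations per epoch = 2600 / 40 = 65
Total updates = iterations_per_epoch * epochs
= 65 * 17
= 1105

1105


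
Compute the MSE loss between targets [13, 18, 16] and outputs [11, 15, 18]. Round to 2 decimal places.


Differences: [2, 3, -2]
Squared errors: [4, 9, 4]
Sum of squared errors = 17
MSE = 17 / 3 = 5.67

5.67


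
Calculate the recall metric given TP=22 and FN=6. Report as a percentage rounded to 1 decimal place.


Recall = TP / (TP + FN) * 100
= 22 / (22 + 6)
= 22 / 28
= 0.7857
= 78.6%

78.6


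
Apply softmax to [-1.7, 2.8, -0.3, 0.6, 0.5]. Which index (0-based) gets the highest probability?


Softmax is a monotonic transformation, so it preserves the argmax.
We need to find the index of the maximum logit.
Index 0: -1.7
Index 1: 2.8
Index 2: -0.3
Index 3: 0.6
Index 4: 0.5
Maximum logit = 2.8 at index 1

1


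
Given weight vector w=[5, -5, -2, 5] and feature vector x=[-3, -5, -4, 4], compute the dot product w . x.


Element-wise products:
5 * -3 = -15
-5 * -5 = 25
-2 * -4 = 8
5 * 4 = 20
Sum = -15 + 25 + 8 + 20
= 38

38


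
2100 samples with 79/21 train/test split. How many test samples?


Train samples = 2100 * 79% = 1659
Test samples = 2100 - 1659
= 441

441


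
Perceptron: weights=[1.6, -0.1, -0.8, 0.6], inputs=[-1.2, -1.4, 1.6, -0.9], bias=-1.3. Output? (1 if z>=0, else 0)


z = w . x + b
= 1.6*-1.2 + -0.1*-1.4 + -0.8*1.6 + 0.6*-0.9 + -1.3
= -1.92 + 0.14 + -1.28 + -0.54 + -1.3
= -3.6 + -1.3
= -4.9
Since z = -4.9 < 0, output = 0

0


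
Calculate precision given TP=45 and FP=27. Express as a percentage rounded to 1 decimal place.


Precision = TP / (TP + FP) * 100
= 45 / (45 + 27)
= 45 / 72
= 0.625
= 62.5%

62.5


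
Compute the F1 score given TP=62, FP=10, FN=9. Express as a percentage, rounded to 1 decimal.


Precision = TP / (TP + FP) = 62 / 72 = 0.8611
Recall = TP / (TP + FN) = 62 / 71 = 0.8732
F1 = 2 * P * R / (P + R)
= 2 * 0.8611 * 0.8732 / (0.8611 + 0.8732)
= 1.5039 / 1.7344
= 0.8671
As percentage: 86.7%

86.7


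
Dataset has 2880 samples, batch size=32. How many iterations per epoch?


Iterations per epoch = dataset_size / batch_size
= 2880 / 32
= 90

90


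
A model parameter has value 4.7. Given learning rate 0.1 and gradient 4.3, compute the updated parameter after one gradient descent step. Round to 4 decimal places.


w_new = w_old - lr * gradient
= 4.7 - 0.1 * 4.3
= 4.7 - (0.43)
= 4.2700

4.2700


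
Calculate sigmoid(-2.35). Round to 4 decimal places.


sigmoid(z) = 1 / (1 + exp(-z))
exp(-(-2.35)) = exp(2.35) = 10.4856
1 + 10.4856 = 11.4856
1 / 11.4856 = 0.0871

0.0871


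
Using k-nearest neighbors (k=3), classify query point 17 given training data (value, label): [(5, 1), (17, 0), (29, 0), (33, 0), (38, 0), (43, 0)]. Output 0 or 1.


Distances from query 17:
Point 17 (class 0): distance = 0
Point 29 (class 0): distance = 12
Point 5 (class 1): distance = 12
K=3 nearest neighbors: classes = [0, 0, 1]
Votes for class 1: 1 / 3
Majority vote => class 0

0
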